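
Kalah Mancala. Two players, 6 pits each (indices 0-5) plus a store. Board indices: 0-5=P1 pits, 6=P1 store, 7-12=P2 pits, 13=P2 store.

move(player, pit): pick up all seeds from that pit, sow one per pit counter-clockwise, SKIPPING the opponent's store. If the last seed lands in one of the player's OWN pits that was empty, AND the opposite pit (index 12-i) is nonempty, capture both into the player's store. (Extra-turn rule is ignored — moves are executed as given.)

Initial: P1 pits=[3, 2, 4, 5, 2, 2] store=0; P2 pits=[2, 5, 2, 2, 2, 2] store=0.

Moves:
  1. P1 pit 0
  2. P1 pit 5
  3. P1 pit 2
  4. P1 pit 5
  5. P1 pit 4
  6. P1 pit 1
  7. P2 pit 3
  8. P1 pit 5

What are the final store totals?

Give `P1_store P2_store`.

Answer: 11 0

Derivation:
Move 1: P1 pit0 -> P1=[0,3,5,6,2,2](0) P2=[2,5,2,2,2,2](0)
Move 2: P1 pit5 -> P1=[0,3,5,6,2,0](1) P2=[3,5,2,2,2,2](0)
Move 3: P1 pit2 -> P1=[0,3,0,7,3,1](2) P2=[4,5,2,2,2,2](0)
Move 4: P1 pit5 -> P1=[0,3,0,7,3,0](3) P2=[4,5,2,2,2,2](0)
Move 5: P1 pit4 -> P1=[0,3,0,7,0,1](4) P2=[5,5,2,2,2,2](0)
Move 6: P1 pit1 -> P1=[0,0,1,8,0,1](10) P2=[5,0,2,2,2,2](0)
Move 7: P2 pit3 -> P1=[0,0,1,8,0,1](10) P2=[5,0,2,0,3,3](0)
Move 8: P1 pit5 -> P1=[0,0,1,8,0,0](11) P2=[5,0,2,0,3,3](0)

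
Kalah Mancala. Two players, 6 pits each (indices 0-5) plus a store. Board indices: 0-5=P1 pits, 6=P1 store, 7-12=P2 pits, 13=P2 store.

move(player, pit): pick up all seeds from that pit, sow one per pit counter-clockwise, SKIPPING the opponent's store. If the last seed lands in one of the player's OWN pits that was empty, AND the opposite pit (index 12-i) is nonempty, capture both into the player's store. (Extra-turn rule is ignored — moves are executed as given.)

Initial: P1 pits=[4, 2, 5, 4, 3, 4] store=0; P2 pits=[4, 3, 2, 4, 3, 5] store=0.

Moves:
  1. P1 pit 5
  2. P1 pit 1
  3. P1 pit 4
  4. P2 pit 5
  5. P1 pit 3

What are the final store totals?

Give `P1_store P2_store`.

Move 1: P1 pit5 -> P1=[4,2,5,4,3,0](1) P2=[5,4,3,4,3,5](0)
Move 2: P1 pit1 -> P1=[4,0,6,5,3,0](1) P2=[5,4,3,4,3,5](0)
Move 3: P1 pit4 -> P1=[4,0,6,5,0,1](2) P2=[6,4,3,4,3,5](0)
Move 4: P2 pit5 -> P1=[5,1,7,6,0,1](2) P2=[6,4,3,4,3,0](1)
Move 5: P1 pit3 -> P1=[5,1,7,0,1,2](3) P2=[7,5,4,4,3,0](1)

Answer: 3 1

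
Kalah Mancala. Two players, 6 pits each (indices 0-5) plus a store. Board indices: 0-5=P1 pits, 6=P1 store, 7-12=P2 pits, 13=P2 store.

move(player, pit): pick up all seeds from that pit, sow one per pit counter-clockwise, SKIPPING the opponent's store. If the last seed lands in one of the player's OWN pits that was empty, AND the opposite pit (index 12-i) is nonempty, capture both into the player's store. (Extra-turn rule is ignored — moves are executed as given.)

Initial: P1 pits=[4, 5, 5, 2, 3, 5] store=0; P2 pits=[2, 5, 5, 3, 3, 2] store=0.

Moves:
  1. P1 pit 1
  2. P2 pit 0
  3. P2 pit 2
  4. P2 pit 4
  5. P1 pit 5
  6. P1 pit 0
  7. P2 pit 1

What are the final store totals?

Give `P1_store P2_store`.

Move 1: P1 pit1 -> P1=[4,0,6,3,4,6](1) P2=[2,5,5,3,3,2](0)
Move 2: P2 pit0 -> P1=[4,0,6,3,4,6](1) P2=[0,6,6,3,3,2](0)
Move 3: P2 pit2 -> P1=[5,1,6,3,4,6](1) P2=[0,6,0,4,4,3](1)
Move 4: P2 pit4 -> P1=[6,2,6,3,4,6](1) P2=[0,6,0,4,0,4](2)
Move 5: P1 pit5 -> P1=[6,2,6,3,4,0](2) P2=[1,7,1,5,1,4](2)
Move 6: P1 pit0 -> P1=[0,3,7,4,5,1](3) P2=[1,7,1,5,1,4](2)
Move 7: P2 pit1 -> P1=[1,4,7,4,5,1](3) P2=[1,0,2,6,2,5](3)

Answer: 3 3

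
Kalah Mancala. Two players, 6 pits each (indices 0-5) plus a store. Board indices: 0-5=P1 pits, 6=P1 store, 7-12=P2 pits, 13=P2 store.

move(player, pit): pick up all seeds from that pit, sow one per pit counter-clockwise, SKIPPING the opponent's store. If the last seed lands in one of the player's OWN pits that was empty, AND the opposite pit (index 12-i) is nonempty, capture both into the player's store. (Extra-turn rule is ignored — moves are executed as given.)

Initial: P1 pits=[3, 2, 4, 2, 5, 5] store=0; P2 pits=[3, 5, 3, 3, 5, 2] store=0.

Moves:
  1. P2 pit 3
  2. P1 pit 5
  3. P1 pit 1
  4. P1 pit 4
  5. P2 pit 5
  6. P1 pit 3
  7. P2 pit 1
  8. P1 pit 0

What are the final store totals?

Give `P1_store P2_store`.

Move 1: P2 pit3 -> P1=[3,2,4,2,5,5](0) P2=[3,5,3,0,6,3](1)
Move 2: P1 pit5 -> P1=[3,2,4,2,5,0](1) P2=[4,6,4,1,6,3](1)
Move 3: P1 pit1 -> P1=[3,0,5,3,5,0](1) P2=[4,6,4,1,6,3](1)
Move 4: P1 pit4 -> P1=[3,0,5,3,0,1](2) P2=[5,7,5,1,6,3](1)
Move 5: P2 pit5 -> P1=[4,1,5,3,0,1](2) P2=[5,7,5,1,6,0](2)
Move 6: P1 pit3 -> P1=[4,1,5,0,1,2](3) P2=[5,7,5,1,6,0](2)
Move 7: P2 pit1 -> P1=[5,2,5,0,1,2](3) P2=[5,0,6,2,7,1](3)
Move 8: P1 pit0 -> P1=[0,3,6,1,2,3](3) P2=[5,0,6,2,7,1](3)

Answer: 3 3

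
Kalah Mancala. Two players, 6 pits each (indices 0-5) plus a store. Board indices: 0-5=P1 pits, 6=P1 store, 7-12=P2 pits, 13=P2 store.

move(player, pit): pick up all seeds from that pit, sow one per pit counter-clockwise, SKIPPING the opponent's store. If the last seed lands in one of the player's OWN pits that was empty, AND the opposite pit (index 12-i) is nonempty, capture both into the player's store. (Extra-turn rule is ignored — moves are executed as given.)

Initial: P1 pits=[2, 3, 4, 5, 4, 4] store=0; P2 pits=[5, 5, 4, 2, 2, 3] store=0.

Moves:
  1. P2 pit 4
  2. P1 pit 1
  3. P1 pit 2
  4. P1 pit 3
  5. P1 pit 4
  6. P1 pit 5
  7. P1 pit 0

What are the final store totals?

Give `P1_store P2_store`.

Move 1: P2 pit4 -> P1=[2,3,4,5,4,4](0) P2=[5,5,4,2,0,4](1)
Move 2: P1 pit1 -> P1=[2,0,5,6,5,4](0) P2=[5,5,4,2,0,4](1)
Move 3: P1 pit2 -> P1=[2,0,0,7,6,5](1) P2=[6,5,4,2,0,4](1)
Move 4: P1 pit3 -> P1=[2,0,0,0,7,6](2) P2=[7,6,5,3,0,4](1)
Move 5: P1 pit4 -> P1=[2,0,0,0,0,7](3) P2=[8,7,6,4,1,4](1)
Move 6: P1 pit5 -> P1=[2,0,0,0,0,0](4) P2=[9,8,7,5,2,5](1)
Move 7: P1 pit0 -> P1=[0,1,0,0,0,0](10) P2=[9,8,7,0,2,5](1)

Answer: 10 1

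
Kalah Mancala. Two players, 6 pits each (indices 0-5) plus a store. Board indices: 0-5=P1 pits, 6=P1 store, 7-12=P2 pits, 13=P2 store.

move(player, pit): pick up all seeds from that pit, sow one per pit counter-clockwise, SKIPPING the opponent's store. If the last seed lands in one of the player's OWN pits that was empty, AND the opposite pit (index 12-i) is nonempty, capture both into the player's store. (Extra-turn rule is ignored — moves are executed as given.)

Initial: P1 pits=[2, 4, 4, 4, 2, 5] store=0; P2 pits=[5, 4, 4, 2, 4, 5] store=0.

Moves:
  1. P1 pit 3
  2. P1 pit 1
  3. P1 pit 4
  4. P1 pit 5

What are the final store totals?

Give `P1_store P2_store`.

Move 1: P1 pit3 -> P1=[2,4,4,0,3,6](1) P2=[6,4,4,2,4,5](0)
Move 2: P1 pit1 -> P1=[2,0,5,1,4,7](1) P2=[6,4,4,2,4,5](0)
Move 3: P1 pit4 -> P1=[2,0,5,1,0,8](2) P2=[7,5,4,2,4,5](0)
Move 4: P1 pit5 -> P1=[3,0,5,1,0,0](3) P2=[8,6,5,3,5,6](0)

Answer: 3 0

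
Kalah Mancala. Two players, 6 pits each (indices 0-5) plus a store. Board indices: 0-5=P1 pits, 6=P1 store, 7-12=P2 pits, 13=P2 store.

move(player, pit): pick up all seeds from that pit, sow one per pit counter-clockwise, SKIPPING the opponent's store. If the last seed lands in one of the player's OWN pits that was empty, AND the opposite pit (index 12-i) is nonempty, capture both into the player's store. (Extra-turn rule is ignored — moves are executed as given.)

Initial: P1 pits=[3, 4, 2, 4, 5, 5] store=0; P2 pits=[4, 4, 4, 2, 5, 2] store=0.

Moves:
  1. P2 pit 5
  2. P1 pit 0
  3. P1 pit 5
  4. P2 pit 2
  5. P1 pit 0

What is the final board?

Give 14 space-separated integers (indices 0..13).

Move 1: P2 pit5 -> P1=[4,4,2,4,5,5](0) P2=[4,4,4,2,5,0](1)
Move 2: P1 pit0 -> P1=[0,5,3,5,6,5](0) P2=[4,4,4,2,5,0](1)
Move 3: P1 pit5 -> P1=[0,5,3,5,6,0](1) P2=[5,5,5,3,5,0](1)
Move 4: P2 pit2 -> P1=[1,5,3,5,6,0](1) P2=[5,5,0,4,6,1](2)
Move 5: P1 pit0 -> P1=[0,6,3,5,6,0](1) P2=[5,5,0,4,6,1](2)

Answer: 0 6 3 5 6 0 1 5 5 0 4 6 1 2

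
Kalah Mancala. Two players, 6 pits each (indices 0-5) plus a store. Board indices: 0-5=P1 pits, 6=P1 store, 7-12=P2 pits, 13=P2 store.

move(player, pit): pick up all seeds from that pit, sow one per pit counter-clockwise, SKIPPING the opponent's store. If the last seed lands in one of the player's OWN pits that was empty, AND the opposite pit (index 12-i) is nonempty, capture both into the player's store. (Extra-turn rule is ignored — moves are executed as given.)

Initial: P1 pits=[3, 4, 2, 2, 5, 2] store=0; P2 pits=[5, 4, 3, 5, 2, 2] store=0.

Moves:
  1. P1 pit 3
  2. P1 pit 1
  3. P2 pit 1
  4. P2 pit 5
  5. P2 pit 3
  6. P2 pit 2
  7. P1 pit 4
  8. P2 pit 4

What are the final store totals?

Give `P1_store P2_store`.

Answer: 1 4

Derivation:
Move 1: P1 pit3 -> P1=[3,4,2,0,6,3](0) P2=[5,4,3,5,2,2](0)
Move 2: P1 pit1 -> P1=[3,0,3,1,7,4](0) P2=[5,4,3,5,2,2](0)
Move 3: P2 pit1 -> P1=[3,0,3,1,7,4](0) P2=[5,0,4,6,3,3](0)
Move 4: P2 pit5 -> P1=[4,1,3,1,7,4](0) P2=[5,0,4,6,3,0](1)
Move 5: P2 pit3 -> P1=[5,2,4,1,7,4](0) P2=[5,0,4,0,4,1](2)
Move 6: P2 pit2 -> P1=[5,2,4,1,7,4](0) P2=[5,0,0,1,5,2](3)
Move 7: P1 pit4 -> P1=[5,2,4,1,0,5](1) P2=[6,1,1,2,6,2](3)
Move 8: P2 pit4 -> P1=[6,3,5,2,0,5](1) P2=[6,1,1,2,0,3](4)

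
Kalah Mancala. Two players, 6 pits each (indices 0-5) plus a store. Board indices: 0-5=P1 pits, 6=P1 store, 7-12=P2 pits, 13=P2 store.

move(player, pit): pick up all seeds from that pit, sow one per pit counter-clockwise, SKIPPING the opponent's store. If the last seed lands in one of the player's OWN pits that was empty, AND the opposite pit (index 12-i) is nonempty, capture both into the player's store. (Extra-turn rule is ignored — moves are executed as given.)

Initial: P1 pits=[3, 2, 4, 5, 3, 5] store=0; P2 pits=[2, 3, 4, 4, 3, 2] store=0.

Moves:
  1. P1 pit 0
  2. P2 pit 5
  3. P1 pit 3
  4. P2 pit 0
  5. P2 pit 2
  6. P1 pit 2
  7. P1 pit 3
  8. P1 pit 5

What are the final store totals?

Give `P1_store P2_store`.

Answer: 3 2

Derivation:
Move 1: P1 pit0 -> P1=[0,3,5,6,3,5](0) P2=[2,3,4,4,3,2](0)
Move 2: P2 pit5 -> P1=[1,3,5,6,3,5](0) P2=[2,3,4,4,3,0](1)
Move 3: P1 pit3 -> P1=[1,3,5,0,4,6](1) P2=[3,4,5,4,3,0](1)
Move 4: P2 pit0 -> P1=[1,3,5,0,4,6](1) P2=[0,5,6,5,3,0](1)
Move 5: P2 pit2 -> P1=[2,4,5,0,4,6](1) P2=[0,5,0,6,4,1](2)
Move 6: P1 pit2 -> P1=[2,4,0,1,5,7](2) P2=[1,5,0,6,4,1](2)
Move 7: P1 pit3 -> P1=[2,4,0,0,6,7](2) P2=[1,5,0,6,4,1](2)
Move 8: P1 pit5 -> P1=[2,4,0,0,6,0](3) P2=[2,6,1,7,5,2](2)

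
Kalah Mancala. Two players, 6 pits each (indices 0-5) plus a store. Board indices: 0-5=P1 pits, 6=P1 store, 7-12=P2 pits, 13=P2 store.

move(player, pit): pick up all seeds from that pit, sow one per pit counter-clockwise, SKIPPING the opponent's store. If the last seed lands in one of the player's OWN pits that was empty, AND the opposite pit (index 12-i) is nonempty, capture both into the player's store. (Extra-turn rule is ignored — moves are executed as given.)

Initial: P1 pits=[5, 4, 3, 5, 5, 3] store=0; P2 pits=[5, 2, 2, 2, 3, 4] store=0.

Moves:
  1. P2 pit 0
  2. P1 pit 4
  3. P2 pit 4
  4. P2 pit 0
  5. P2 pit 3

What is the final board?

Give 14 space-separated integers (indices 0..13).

Move 1: P2 pit0 -> P1=[5,4,3,5,5,3](0) P2=[0,3,3,3,4,5](0)
Move 2: P1 pit4 -> P1=[5,4,3,5,0,4](1) P2=[1,4,4,3,4,5](0)
Move 3: P2 pit4 -> P1=[6,5,3,5,0,4](1) P2=[1,4,4,3,0,6](1)
Move 4: P2 pit0 -> P1=[6,5,3,5,0,4](1) P2=[0,5,4,3,0,6](1)
Move 5: P2 pit3 -> P1=[6,5,3,5,0,4](1) P2=[0,5,4,0,1,7](2)

Answer: 6 5 3 5 0 4 1 0 5 4 0 1 7 2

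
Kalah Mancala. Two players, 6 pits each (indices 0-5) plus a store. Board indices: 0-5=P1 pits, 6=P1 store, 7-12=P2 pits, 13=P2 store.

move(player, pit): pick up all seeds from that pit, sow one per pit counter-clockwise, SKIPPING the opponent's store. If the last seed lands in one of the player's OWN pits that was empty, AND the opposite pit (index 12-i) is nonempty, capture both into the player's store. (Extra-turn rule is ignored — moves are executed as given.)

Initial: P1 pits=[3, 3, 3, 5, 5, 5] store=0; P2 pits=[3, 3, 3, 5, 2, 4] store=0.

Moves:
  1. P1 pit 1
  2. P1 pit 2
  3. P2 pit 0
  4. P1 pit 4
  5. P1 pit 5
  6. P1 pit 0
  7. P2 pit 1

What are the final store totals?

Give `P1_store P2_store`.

Move 1: P1 pit1 -> P1=[3,0,4,6,6,5](0) P2=[3,3,3,5,2,4](0)
Move 2: P1 pit2 -> P1=[3,0,0,7,7,6](1) P2=[3,3,3,5,2,4](0)
Move 3: P2 pit0 -> P1=[3,0,0,7,7,6](1) P2=[0,4,4,6,2,4](0)
Move 4: P1 pit4 -> P1=[3,0,0,7,0,7](2) P2=[1,5,5,7,3,4](0)
Move 5: P1 pit5 -> P1=[3,0,0,7,0,0](3) P2=[2,6,6,8,4,5](0)
Move 6: P1 pit0 -> P1=[0,1,1,8,0,0](3) P2=[2,6,6,8,4,5](0)
Move 7: P2 pit1 -> P1=[1,1,1,8,0,0](3) P2=[2,0,7,9,5,6](1)

Answer: 3 1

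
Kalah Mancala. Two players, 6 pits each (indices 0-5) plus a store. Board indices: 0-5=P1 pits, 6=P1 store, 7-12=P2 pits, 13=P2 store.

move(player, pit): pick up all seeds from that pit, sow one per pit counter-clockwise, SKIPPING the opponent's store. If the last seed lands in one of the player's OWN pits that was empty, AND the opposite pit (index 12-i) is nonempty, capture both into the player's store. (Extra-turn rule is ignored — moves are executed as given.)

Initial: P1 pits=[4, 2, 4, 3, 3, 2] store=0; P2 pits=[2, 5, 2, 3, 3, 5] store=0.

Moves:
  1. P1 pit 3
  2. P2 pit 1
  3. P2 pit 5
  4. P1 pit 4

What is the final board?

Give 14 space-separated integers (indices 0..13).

Answer: 5 3 5 1 0 4 2 3 1 4 4 4 0 2

Derivation:
Move 1: P1 pit3 -> P1=[4,2,4,0,4,3](1) P2=[2,5,2,3,3,5](0)
Move 2: P2 pit1 -> P1=[4,2,4,0,4,3](1) P2=[2,0,3,4,4,6](1)
Move 3: P2 pit5 -> P1=[5,3,5,1,5,3](1) P2=[2,0,3,4,4,0](2)
Move 4: P1 pit4 -> P1=[5,3,5,1,0,4](2) P2=[3,1,4,4,4,0](2)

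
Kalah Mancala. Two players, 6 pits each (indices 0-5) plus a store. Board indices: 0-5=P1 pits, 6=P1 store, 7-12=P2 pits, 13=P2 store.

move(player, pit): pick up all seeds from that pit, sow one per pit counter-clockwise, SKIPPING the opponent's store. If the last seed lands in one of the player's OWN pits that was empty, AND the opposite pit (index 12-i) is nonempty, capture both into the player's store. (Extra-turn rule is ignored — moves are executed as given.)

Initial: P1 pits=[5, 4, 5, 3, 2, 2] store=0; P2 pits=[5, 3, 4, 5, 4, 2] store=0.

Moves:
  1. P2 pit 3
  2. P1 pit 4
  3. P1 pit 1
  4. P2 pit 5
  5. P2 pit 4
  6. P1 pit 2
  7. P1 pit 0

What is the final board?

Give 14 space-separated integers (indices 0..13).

Move 1: P2 pit3 -> P1=[6,5,5,3,2,2](0) P2=[5,3,4,0,5,3](1)
Move 2: P1 pit4 -> P1=[6,5,5,3,0,3](1) P2=[5,3,4,0,5,3](1)
Move 3: P1 pit1 -> P1=[6,0,6,4,1,4](2) P2=[5,3,4,0,5,3](1)
Move 4: P2 pit5 -> P1=[7,1,6,4,1,4](2) P2=[5,3,4,0,5,0](2)
Move 5: P2 pit4 -> P1=[8,2,7,4,1,4](2) P2=[5,3,4,0,0,1](3)
Move 6: P1 pit2 -> P1=[8,2,0,5,2,5](3) P2=[6,4,5,0,0,1](3)
Move 7: P1 pit0 -> P1=[0,3,1,6,3,6](4) P2=[7,5,5,0,0,1](3)

Answer: 0 3 1 6 3 6 4 7 5 5 0 0 1 3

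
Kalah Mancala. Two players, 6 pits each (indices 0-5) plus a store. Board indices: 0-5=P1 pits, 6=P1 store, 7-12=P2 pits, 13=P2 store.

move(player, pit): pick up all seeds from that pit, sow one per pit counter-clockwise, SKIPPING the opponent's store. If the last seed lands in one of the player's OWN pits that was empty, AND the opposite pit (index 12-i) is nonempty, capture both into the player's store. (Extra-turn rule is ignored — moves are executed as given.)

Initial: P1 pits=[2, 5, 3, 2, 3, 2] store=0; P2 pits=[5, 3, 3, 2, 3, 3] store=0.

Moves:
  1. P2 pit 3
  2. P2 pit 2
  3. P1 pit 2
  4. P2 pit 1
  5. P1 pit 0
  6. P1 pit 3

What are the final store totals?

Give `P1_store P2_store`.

Move 1: P2 pit3 -> P1=[2,5,3,2,3,2](0) P2=[5,3,3,0,4,4](0)
Move 2: P2 pit2 -> P1=[2,5,3,2,3,2](0) P2=[5,3,0,1,5,5](0)
Move 3: P1 pit2 -> P1=[2,5,0,3,4,3](0) P2=[5,3,0,1,5,5](0)
Move 4: P2 pit1 -> P1=[2,5,0,3,4,3](0) P2=[5,0,1,2,6,5](0)
Move 5: P1 pit0 -> P1=[0,6,0,3,4,3](3) P2=[5,0,1,0,6,5](0)
Move 6: P1 pit3 -> P1=[0,6,0,0,5,4](4) P2=[5,0,1,0,6,5](0)

Answer: 4 0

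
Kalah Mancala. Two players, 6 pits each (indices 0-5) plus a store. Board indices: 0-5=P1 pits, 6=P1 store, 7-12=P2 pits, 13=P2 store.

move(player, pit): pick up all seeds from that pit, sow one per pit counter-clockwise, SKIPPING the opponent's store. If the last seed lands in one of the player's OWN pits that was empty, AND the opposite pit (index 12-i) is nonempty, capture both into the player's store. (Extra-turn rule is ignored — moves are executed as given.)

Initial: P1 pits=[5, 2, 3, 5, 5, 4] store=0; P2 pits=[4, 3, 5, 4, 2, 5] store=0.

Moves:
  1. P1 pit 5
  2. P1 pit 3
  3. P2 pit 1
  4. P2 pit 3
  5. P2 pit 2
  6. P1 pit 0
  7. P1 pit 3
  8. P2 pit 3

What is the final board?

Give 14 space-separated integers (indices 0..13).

Move 1: P1 pit5 -> P1=[5,2,3,5,5,0](1) P2=[5,4,6,4,2,5](0)
Move 2: P1 pit3 -> P1=[5,2,3,0,6,1](2) P2=[6,5,6,4,2,5](0)
Move 3: P2 pit1 -> P1=[5,2,3,0,6,1](2) P2=[6,0,7,5,3,6](1)
Move 4: P2 pit3 -> P1=[6,3,3,0,6,1](2) P2=[6,0,7,0,4,7](2)
Move 5: P2 pit2 -> P1=[7,4,4,0,6,1](2) P2=[6,0,0,1,5,8](3)
Move 6: P1 pit0 -> P1=[0,5,5,1,7,2](3) P2=[7,0,0,1,5,8](3)
Move 7: P1 pit3 -> P1=[0,5,5,0,8,2](3) P2=[7,0,0,1,5,8](3)
Move 8: P2 pit3 -> P1=[0,5,5,0,8,2](3) P2=[7,0,0,0,6,8](3)

Answer: 0 5 5 0 8 2 3 7 0 0 0 6 8 3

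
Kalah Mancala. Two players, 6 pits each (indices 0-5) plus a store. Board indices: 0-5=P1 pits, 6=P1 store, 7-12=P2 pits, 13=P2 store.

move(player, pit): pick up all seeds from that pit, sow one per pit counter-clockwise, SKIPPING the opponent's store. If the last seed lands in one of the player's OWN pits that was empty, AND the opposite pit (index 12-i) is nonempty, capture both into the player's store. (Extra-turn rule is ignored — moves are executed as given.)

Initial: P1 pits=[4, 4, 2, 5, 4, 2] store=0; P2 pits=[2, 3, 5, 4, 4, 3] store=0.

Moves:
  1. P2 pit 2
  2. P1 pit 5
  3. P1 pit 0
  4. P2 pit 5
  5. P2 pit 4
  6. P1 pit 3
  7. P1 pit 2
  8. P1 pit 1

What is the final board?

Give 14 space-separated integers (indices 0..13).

Move 1: P2 pit2 -> P1=[5,4,2,5,4,2](0) P2=[2,3,0,5,5,4](1)
Move 2: P1 pit5 -> P1=[5,4,2,5,4,0](1) P2=[3,3,0,5,5,4](1)
Move 3: P1 pit0 -> P1=[0,5,3,6,5,0](5) P2=[0,3,0,5,5,4](1)
Move 4: P2 pit5 -> P1=[1,6,4,6,5,0](5) P2=[0,3,0,5,5,0](2)
Move 5: P2 pit4 -> P1=[2,7,5,6,5,0](5) P2=[0,3,0,5,0,1](3)
Move 6: P1 pit3 -> P1=[2,7,5,0,6,1](6) P2=[1,4,1,5,0,1](3)
Move 7: P1 pit2 -> P1=[2,7,0,1,7,2](7) P2=[2,4,1,5,0,1](3)
Move 8: P1 pit1 -> P1=[2,0,1,2,8,3](8) P2=[3,5,1,5,0,1](3)

Answer: 2 0 1 2 8 3 8 3 5 1 5 0 1 3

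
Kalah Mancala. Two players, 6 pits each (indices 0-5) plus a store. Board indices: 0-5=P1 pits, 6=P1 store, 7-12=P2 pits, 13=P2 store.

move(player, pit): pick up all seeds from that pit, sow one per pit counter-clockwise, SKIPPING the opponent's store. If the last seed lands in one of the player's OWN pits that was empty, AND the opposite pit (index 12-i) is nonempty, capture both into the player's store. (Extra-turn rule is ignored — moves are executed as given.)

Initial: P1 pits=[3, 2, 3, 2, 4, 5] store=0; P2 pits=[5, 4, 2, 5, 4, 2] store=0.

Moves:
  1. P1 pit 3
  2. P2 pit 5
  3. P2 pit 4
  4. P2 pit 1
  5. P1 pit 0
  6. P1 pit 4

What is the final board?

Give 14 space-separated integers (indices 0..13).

Move 1: P1 pit3 -> P1=[3,2,3,0,5,6](0) P2=[5,4,2,5,4,2](0)
Move 2: P2 pit5 -> P1=[4,2,3,0,5,6](0) P2=[5,4,2,5,4,0](1)
Move 3: P2 pit4 -> P1=[5,3,3,0,5,6](0) P2=[5,4,2,5,0,1](2)
Move 4: P2 pit1 -> P1=[5,3,3,0,5,6](0) P2=[5,0,3,6,1,2](2)
Move 5: P1 pit0 -> P1=[0,4,4,1,6,7](0) P2=[5,0,3,6,1,2](2)
Move 6: P1 pit4 -> P1=[0,4,4,1,0,8](1) P2=[6,1,4,7,1,2](2)

Answer: 0 4 4 1 0 8 1 6 1 4 7 1 2 2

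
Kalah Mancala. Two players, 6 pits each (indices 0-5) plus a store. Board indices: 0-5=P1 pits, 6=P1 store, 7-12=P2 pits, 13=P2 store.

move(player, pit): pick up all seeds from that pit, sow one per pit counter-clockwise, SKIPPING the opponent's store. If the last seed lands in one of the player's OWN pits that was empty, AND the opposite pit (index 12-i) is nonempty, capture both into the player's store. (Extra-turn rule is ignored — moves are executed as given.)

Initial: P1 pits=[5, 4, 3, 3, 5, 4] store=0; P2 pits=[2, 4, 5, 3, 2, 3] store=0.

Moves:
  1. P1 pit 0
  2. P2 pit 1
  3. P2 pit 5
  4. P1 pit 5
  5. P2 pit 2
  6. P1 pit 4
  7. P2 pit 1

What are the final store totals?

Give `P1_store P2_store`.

Move 1: P1 pit0 -> P1=[0,5,4,4,6,5](0) P2=[2,4,5,3,2,3](0)
Move 2: P2 pit1 -> P1=[0,5,4,4,6,5](0) P2=[2,0,6,4,3,4](0)
Move 3: P2 pit5 -> P1=[1,6,5,4,6,5](0) P2=[2,0,6,4,3,0](1)
Move 4: P1 pit5 -> P1=[1,6,5,4,6,0](1) P2=[3,1,7,5,3,0](1)
Move 5: P2 pit2 -> P1=[2,7,6,4,6,0](1) P2=[3,1,0,6,4,1](2)
Move 6: P1 pit4 -> P1=[2,7,6,4,0,1](2) P2=[4,2,1,7,4,1](2)
Move 7: P2 pit1 -> P1=[2,7,6,4,0,1](2) P2=[4,0,2,8,4,1](2)

Answer: 2 2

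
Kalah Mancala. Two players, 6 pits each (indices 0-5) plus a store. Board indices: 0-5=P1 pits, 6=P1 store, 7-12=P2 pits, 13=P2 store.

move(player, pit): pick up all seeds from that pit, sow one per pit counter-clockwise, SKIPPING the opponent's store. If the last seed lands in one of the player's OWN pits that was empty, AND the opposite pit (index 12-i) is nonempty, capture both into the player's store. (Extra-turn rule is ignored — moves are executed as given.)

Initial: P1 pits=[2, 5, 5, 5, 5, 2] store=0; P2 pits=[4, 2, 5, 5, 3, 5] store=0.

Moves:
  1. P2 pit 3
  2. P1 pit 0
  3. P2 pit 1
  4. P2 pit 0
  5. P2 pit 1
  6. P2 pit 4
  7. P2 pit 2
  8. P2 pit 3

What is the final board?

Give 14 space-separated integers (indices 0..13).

Answer: 2 9 2 7 5 2 0 0 0 0 0 2 9 10

Derivation:
Move 1: P2 pit3 -> P1=[3,6,5,5,5,2](0) P2=[4,2,5,0,4,6](1)
Move 2: P1 pit0 -> P1=[0,7,6,6,5,2](0) P2=[4,2,5,0,4,6](1)
Move 3: P2 pit1 -> P1=[0,7,0,6,5,2](0) P2=[4,0,6,0,4,6](8)
Move 4: P2 pit0 -> P1=[0,7,0,6,5,2](0) P2=[0,1,7,1,5,6](8)
Move 5: P2 pit1 -> P1=[0,7,0,6,5,2](0) P2=[0,0,8,1,5,6](8)
Move 6: P2 pit4 -> P1=[1,8,1,6,5,2](0) P2=[0,0,8,1,0,7](9)
Move 7: P2 pit2 -> P1=[2,9,2,7,5,2](0) P2=[0,0,0,2,1,8](10)
Move 8: P2 pit3 -> P1=[2,9,2,7,5,2](0) P2=[0,0,0,0,2,9](10)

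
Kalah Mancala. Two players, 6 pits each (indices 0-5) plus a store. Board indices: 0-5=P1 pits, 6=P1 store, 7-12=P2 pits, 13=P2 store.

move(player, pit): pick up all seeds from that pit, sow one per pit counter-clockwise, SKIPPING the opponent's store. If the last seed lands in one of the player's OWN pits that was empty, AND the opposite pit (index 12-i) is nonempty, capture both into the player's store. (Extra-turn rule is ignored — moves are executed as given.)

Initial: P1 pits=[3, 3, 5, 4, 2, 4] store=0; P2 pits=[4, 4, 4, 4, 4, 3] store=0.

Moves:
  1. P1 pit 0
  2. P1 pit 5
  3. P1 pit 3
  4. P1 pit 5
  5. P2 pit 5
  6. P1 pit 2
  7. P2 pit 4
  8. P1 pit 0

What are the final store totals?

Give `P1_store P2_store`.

Move 1: P1 pit0 -> P1=[0,4,6,5,2,4](0) P2=[4,4,4,4,4,3](0)
Move 2: P1 pit5 -> P1=[0,4,6,5,2,0](1) P2=[5,5,5,4,4,3](0)
Move 3: P1 pit3 -> P1=[0,4,6,0,3,1](2) P2=[6,6,5,4,4,3](0)
Move 4: P1 pit5 -> P1=[0,4,6,0,3,0](3) P2=[6,6,5,4,4,3](0)
Move 5: P2 pit5 -> P1=[1,5,6,0,3,0](3) P2=[6,6,5,4,4,0](1)
Move 6: P1 pit2 -> P1=[1,5,0,1,4,1](4) P2=[7,7,5,4,4,0](1)
Move 7: P2 pit4 -> P1=[2,6,0,1,4,1](4) P2=[7,7,5,4,0,1](2)
Move 8: P1 pit0 -> P1=[0,7,0,1,4,1](9) P2=[7,7,5,0,0,1](2)

Answer: 9 2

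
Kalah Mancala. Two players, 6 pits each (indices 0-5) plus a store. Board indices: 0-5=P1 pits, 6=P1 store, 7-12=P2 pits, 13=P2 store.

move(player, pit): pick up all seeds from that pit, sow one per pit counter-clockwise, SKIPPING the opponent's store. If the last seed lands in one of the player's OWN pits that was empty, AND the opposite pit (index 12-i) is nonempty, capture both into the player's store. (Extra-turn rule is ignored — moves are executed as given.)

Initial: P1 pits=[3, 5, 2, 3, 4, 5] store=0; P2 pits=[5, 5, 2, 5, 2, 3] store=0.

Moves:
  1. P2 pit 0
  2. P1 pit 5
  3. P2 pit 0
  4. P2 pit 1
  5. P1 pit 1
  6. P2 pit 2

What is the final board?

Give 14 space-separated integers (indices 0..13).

Answer: 5 0 4 4 5 1 2 1 0 0 9 5 6 2

Derivation:
Move 1: P2 pit0 -> P1=[3,5,2,3,4,5](0) P2=[0,6,3,6,3,4](0)
Move 2: P1 pit5 -> P1=[3,5,2,3,4,0](1) P2=[1,7,4,7,3,4](0)
Move 3: P2 pit0 -> P1=[3,5,2,3,4,0](1) P2=[0,8,4,7,3,4](0)
Move 4: P2 pit1 -> P1=[4,6,3,3,4,0](1) P2=[0,0,5,8,4,5](1)
Move 5: P1 pit1 -> P1=[4,0,4,4,5,1](2) P2=[1,0,5,8,4,5](1)
Move 6: P2 pit2 -> P1=[5,0,4,4,5,1](2) P2=[1,0,0,9,5,6](2)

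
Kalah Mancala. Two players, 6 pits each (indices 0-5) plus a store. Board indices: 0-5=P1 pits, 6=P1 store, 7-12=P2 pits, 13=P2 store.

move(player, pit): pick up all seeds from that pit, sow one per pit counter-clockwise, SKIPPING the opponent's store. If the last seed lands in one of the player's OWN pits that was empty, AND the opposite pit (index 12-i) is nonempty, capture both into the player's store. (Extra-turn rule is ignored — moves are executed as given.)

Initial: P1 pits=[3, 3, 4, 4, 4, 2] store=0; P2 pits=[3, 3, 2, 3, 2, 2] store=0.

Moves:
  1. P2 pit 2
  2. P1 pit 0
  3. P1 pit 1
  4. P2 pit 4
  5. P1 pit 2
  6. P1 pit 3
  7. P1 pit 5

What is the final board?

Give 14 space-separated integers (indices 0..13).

Move 1: P2 pit2 -> P1=[3,3,4,4,4,2](0) P2=[3,3,0,4,3,2](0)
Move 2: P1 pit0 -> P1=[0,4,5,5,4,2](0) P2=[3,3,0,4,3,2](0)
Move 3: P1 pit1 -> P1=[0,0,6,6,5,3](0) P2=[3,3,0,4,3,2](0)
Move 4: P2 pit4 -> P1=[1,0,6,6,5,3](0) P2=[3,3,0,4,0,3](1)
Move 5: P1 pit2 -> P1=[1,0,0,7,6,4](1) P2=[4,4,0,4,0,3](1)
Move 6: P1 pit3 -> P1=[1,0,0,0,7,5](2) P2=[5,5,1,5,0,3](1)
Move 7: P1 pit5 -> P1=[1,0,0,0,7,0](3) P2=[6,6,2,6,0,3](1)

Answer: 1 0 0 0 7 0 3 6 6 2 6 0 3 1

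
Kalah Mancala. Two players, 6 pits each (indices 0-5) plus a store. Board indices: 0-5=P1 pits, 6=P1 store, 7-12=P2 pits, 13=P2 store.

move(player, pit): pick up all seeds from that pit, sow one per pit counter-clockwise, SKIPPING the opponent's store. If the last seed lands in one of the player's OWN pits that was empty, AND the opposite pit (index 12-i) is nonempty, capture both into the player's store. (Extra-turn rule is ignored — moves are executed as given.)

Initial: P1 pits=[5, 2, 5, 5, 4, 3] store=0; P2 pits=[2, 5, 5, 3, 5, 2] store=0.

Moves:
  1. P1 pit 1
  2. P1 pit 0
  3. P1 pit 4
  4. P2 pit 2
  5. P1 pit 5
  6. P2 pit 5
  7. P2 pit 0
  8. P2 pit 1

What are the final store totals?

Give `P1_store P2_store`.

Move 1: P1 pit1 -> P1=[5,0,6,6,4,3](0) P2=[2,5,5,3,5,2](0)
Move 2: P1 pit0 -> P1=[0,1,7,7,5,4](0) P2=[2,5,5,3,5,2](0)
Move 3: P1 pit4 -> P1=[0,1,7,7,0,5](1) P2=[3,6,6,3,5,2](0)
Move 4: P2 pit2 -> P1=[1,2,7,7,0,5](1) P2=[3,6,0,4,6,3](1)
Move 5: P1 pit5 -> P1=[1,2,7,7,0,0](2) P2=[4,7,1,5,6,3](1)
Move 6: P2 pit5 -> P1=[2,3,7,7,0,0](2) P2=[4,7,1,5,6,0](2)
Move 7: P2 pit0 -> P1=[2,3,7,7,0,0](2) P2=[0,8,2,6,7,0](2)
Move 8: P2 pit1 -> P1=[3,4,8,7,0,0](2) P2=[0,0,3,7,8,1](3)

Answer: 2 3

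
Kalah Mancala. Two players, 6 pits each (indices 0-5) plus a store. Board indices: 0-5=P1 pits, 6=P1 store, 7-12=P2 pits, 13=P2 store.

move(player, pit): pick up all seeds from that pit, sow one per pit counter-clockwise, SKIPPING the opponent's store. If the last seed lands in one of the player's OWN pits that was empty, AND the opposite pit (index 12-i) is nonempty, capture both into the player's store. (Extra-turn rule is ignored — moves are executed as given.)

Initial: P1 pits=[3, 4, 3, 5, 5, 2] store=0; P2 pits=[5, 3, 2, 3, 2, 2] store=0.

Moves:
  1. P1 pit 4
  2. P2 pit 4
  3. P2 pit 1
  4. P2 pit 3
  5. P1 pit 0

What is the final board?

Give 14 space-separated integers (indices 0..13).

Move 1: P1 pit4 -> P1=[3,4,3,5,0,3](1) P2=[6,4,3,3,2,2](0)
Move 2: P2 pit4 -> P1=[3,4,3,5,0,3](1) P2=[6,4,3,3,0,3](1)
Move 3: P2 pit1 -> P1=[3,4,3,5,0,3](1) P2=[6,0,4,4,1,4](1)
Move 4: P2 pit3 -> P1=[4,4,3,5,0,3](1) P2=[6,0,4,0,2,5](2)
Move 5: P1 pit0 -> P1=[0,5,4,6,1,3](1) P2=[6,0,4,0,2,5](2)

Answer: 0 5 4 6 1 3 1 6 0 4 0 2 5 2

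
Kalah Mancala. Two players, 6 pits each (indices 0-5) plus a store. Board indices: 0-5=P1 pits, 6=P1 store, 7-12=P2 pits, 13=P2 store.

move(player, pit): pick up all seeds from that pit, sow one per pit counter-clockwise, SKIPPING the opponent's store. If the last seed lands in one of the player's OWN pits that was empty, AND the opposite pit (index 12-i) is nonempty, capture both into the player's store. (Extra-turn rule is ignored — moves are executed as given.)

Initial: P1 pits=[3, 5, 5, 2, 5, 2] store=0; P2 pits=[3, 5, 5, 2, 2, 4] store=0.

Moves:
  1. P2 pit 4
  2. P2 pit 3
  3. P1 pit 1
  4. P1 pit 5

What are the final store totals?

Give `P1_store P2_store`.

Answer: 2 1

Derivation:
Move 1: P2 pit4 -> P1=[3,5,5,2,5,2](0) P2=[3,5,5,2,0,5](1)
Move 2: P2 pit3 -> P1=[3,5,5,2,5,2](0) P2=[3,5,5,0,1,6](1)
Move 3: P1 pit1 -> P1=[3,0,6,3,6,3](1) P2=[3,5,5,0,1,6](1)
Move 4: P1 pit5 -> P1=[3,0,6,3,6,0](2) P2=[4,6,5,0,1,6](1)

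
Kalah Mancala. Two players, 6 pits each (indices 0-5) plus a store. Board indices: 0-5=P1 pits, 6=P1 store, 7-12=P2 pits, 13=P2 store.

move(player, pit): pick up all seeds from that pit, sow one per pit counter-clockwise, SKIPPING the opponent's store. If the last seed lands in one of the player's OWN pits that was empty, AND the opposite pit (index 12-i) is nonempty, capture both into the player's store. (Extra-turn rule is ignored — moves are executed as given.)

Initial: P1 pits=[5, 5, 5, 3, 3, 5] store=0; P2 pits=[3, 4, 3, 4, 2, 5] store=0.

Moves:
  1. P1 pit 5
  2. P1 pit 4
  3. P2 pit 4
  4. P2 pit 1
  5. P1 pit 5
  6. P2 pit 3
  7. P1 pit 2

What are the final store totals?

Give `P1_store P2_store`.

Answer: 4 3

Derivation:
Move 1: P1 pit5 -> P1=[5,5,5,3,3,0](1) P2=[4,5,4,5,2,5](0)
Move 2: P1 pit4 -> P1=[5,5,5,3,0,1](2) P2=[5,5,4,5,2,5](0)
Move 3: P2 pit4 -> P1=[5,5,5,3,0,1](2) P2=[5,5,4,5,0,6](1)
Move 4: P2 pit1 -> P1=[5,5,5,3,0,1](2) P2=[5,0,5,6,1,7](2)
Move 5: P1 pit5 -> P1=[5,5,5,3,0,0](3) P2=[5,0,5,6,1,7](2)
Move 6: P2 pit3 -> P1=[6,6,6,3,0,0](3) P2=[5,0,5,0,2,8](3)
Move 7: P1 pit2 -> P1=[6,6,0,4,1,1](4) P2=[6,1,5,0,2,8](3)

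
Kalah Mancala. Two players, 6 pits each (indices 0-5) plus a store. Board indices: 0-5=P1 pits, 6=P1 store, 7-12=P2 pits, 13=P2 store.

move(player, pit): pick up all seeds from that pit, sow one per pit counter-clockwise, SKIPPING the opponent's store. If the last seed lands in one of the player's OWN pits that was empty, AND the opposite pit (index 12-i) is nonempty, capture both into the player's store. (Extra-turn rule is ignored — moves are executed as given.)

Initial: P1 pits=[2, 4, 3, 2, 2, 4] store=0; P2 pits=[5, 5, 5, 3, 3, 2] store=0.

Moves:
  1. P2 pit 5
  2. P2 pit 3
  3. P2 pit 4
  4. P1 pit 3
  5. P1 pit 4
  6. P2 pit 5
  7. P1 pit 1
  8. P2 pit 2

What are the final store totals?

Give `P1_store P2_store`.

Move 1: P2 pit5 -> P1=[3,4,3,2,2,4](0) P2=[5,5,5,3,3,0](1)
Move 2: P2 pit3 -> P1=[3,4,3,2,2,4](0) P2=[5,5,5,0,4,1](2)
Move 3: P2 pit4 -> P1=[4,5,3,2,2,4](0) P2=[5,5,5,0,0,2](3)
Move 4: P1 pit3 -> P1=[4,5,3,0,3,5](0) P2=[5,5,5,0,0,2](3)
Move 5: P1 pit4 -> P1=[4,5,3,0,0,6](1) P2=[6,5,5,0,0,2](3)
Move 6: P2 pit5 -> P1=[5,5,3,0,0,6](1) P2=[6,5,5,0,0,0](4)
Move 7: P1 pit1 -> P1=[5,0,4,1,1,7](2) P2=[6,5,5,0,0,0](4)
Move 8: P2 pit2 -> P1=[6,0,4,1,1,7](2) P2=[6,5,0,1,1,1](5)

Answer: 2 5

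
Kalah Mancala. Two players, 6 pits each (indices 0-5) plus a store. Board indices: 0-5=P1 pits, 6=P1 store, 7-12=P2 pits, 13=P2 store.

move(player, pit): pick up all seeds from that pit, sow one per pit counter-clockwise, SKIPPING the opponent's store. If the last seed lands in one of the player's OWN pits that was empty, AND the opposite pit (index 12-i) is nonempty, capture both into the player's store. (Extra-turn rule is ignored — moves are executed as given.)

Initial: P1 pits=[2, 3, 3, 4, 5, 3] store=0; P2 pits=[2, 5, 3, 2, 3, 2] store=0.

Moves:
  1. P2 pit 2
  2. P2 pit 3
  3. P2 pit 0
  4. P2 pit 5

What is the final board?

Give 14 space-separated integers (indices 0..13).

Answer: 3 4 4 0 5 3 0 0 6 0 0 5 0 7

Derivation:
Move 1: P2 pit2 -> P1=[2,3,3,4,5,3](0) P2=[2,5,0,3,4,3](0)
Move 2: P2 pit3 -> P1=[2,3,3,4,5,3](0) P2=[2,5,0,0,5,4](1)
Move 3: P2 pit0 -> P1=[2,3,3,0,5,3](0) P2=[0,6,0,0,5,4](6)
Move 4: P2 pit5 -> P1=[3,4,4,0,5,3](0) P2=[0,6,0,0,5,0](7)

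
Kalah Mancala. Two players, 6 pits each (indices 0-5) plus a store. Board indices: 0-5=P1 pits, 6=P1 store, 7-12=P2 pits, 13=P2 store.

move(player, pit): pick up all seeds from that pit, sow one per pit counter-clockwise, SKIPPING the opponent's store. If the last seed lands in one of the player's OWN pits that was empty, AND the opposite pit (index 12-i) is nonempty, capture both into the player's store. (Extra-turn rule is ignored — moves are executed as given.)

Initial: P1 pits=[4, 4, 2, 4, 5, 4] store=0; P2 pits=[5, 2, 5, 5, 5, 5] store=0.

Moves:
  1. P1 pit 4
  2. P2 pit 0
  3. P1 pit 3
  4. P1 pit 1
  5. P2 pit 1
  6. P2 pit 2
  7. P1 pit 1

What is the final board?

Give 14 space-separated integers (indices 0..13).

Move 1: P1 pit4 -> P1=[4,4,2,4,0,5](1) P2=[6,3,6,5,5,5](0)
Move 2: P2 pit0 -> P1=[4,4,2,4,0,5](1) P2=[0,4,7,6,6,6](1)
Move 3: P1 pit3 -> P1=[4,4,2,0,1,6](2) P2=[1,4,7,6,6,6](1)
Move 4: P1 pit1 -> P1=[4,0,3,1,2,7](2) P2=[1,4,7,6,6,6](1)
Move 5: P2 pit1 -> P1=[4,0,3,1,2,7](2) P2=[1,0,8,7,7,7](1)
Move 6: P2 pit2 -> P1=[5,1,4,2,2,7](2) P2=[1,0,0,8,8,8](2)
Move 7: P1 pit1 -> P1=[5,0,5,2,2,7](2) P2=[1,0,0,8,8,8](2)

Answer: 5 0 5 2 2 7 2 1 0 0 8 8 8 2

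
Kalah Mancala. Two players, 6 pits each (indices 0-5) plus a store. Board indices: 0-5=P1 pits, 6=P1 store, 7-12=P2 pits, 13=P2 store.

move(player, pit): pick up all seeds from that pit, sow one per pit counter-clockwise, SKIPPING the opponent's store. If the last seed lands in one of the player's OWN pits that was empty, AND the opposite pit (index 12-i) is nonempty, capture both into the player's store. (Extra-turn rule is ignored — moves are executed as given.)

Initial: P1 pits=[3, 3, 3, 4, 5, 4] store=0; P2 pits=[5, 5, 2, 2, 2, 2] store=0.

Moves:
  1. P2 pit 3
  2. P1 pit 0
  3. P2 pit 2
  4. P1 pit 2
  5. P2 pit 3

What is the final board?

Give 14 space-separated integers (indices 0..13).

Answer: 0 4 0 6 6 5 1 5 5 0 0 5 3 0

Derivation:
Move 1: P2 pit3 -> P1=[3,3,3,4,5,4](0) P2=[5,5,2,0,3,3](0)
Move 2: P1 pit0 -> P1=[0,4,4,5,5,4](0) P2=[5,5,2,0,3,3](0)
Move 3: P2 pit2 -> P1=[0,4,4,5,5,4](0) P2=[5,5,0,1,4,3](0)
Move 4: P1 pit2 -> P1=[0,4,0,6,6,5](1) P2=[5,5,0,1,4,3](0)
Move 5: P2 pit3 -> P1=[0,4,0,6,6,5](1) P2=[5,5,0,0,5,3](0)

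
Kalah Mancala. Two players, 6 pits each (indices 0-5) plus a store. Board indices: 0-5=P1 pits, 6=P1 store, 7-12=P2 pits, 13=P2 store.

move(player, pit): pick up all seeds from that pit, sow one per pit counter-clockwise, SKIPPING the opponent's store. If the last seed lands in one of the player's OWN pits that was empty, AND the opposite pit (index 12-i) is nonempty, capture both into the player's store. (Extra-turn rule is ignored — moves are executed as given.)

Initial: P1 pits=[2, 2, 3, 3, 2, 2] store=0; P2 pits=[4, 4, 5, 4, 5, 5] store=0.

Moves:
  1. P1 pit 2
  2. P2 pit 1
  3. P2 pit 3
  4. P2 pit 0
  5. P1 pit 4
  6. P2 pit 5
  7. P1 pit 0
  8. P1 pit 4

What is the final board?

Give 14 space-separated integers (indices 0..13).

Answer: 0 5 2 6 0 6 2 1 1 7 1 8 0 2

Derivation:
Move 1: P1 pit2 -> P1=[2,2,0,4,3,3](0) P2=[4,4,5,4,5,5](0)
Move 2: P2 pit1 -> P1=[2,2,0,4,3,3](0) P2=[4,0,6,5,6,6](0)
Move 3: P2 pit3 -> P1=[3,3,0,4,3,3](0) P2=[4,0,6,0,7,7](1)
Move 4: P2 pit0 -> P1=[3,3,0,4,3,3](0) P2=[0,1,7,1,8,7](1)
Move 5: P1 pit4 -> P1=[3,3,0,4,0,4](1) P2=[1,1,7,1,8,7](1)
Move 6: P2 pit5 -> P1=[4,4,1,5,1,5](1) P2=[1,1,7,1,8,0](2)
Move 7: P1 pit0 -> P1=[0,5,2,6,2,5](1) P2=[1,1,7,1,8,0](2)
Move 8: P1 pit4 -> P1=[0,5,2,6,0,6](2) P2=[1,1,7,1,8,0](2)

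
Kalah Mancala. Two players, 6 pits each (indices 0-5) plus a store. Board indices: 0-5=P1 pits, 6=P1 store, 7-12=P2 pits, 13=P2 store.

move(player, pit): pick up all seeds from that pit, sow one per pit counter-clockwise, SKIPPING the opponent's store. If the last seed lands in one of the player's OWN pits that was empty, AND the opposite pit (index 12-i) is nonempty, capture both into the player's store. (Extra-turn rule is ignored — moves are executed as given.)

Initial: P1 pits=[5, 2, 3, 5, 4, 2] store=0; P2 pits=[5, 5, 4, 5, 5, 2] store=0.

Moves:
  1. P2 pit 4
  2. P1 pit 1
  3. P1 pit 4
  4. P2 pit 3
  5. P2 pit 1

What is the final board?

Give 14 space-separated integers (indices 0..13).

Move 1: P2 pit4 -> P1=[6,3,4,5,4,2](0) P2=[5,5,4,5,0,3](1)
Move 2: P1 pit1 -> P1=[6,0,5,6,5,2](0) P2=[5,5,4,5,0,3](1)
Move 3: P1 pit4 -> P1=[6,0,5,6,0,3](1) P2=[6,6,5,5,0,3](1)
Move 4: P2 pit3 -> P1=[7,1,5,6,0,3](1) P2=[6,6,5,0,1,4](2)
Move 5: P2 pit1 -> P1=[8,1,5,6,0,3](1) P2=[6,0,6,1,2,5](3)

Answer: 8 1 5 6 0 3 1 6 0 6 1 2 5 3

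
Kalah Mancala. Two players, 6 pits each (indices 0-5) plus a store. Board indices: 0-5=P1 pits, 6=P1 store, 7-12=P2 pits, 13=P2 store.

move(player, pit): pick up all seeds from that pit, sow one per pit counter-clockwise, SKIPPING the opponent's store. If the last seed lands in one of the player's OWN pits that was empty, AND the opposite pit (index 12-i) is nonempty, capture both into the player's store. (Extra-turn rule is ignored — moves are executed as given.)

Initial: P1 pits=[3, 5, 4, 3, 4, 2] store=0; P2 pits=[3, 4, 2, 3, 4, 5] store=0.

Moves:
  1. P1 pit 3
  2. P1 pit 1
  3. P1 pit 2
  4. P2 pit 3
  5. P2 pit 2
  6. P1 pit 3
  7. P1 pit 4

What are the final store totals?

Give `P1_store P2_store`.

Answer: 4 1

Derivation:
Move 1: P1 pit3 -> P1=[3,5,4,0,5,3](1) P2=[3,4,2,3,4,5](0)
Move 2: P1 pit1 -> P1=[3,0,5,1,6,4](2) P2=[3,4,2,3,4,5](0)
Move 3: P1 pit2 -> P1=[3,0,0,2,7,5](3) P2=[4,4,2,3,4,5](0)
Move 4: P2 pit3 -> P1=[3,0,0,2,7,5](3) P2=[4,4,2,0,5,6](1)
Move 5: P2 pit2 -> P1=[3,0,0,2,7,5](3) P2=[4,4,0,1,6,6](1)
Move 6: P1 pit3 -> P1=[3,0,0,0,8,6](3) P2=[4,4,0,1,6,6](1)
Move 7: P1 pit4 -> P1=[3,0,0,0,0,7](4) P2=[5,5,1,2,7,7](1)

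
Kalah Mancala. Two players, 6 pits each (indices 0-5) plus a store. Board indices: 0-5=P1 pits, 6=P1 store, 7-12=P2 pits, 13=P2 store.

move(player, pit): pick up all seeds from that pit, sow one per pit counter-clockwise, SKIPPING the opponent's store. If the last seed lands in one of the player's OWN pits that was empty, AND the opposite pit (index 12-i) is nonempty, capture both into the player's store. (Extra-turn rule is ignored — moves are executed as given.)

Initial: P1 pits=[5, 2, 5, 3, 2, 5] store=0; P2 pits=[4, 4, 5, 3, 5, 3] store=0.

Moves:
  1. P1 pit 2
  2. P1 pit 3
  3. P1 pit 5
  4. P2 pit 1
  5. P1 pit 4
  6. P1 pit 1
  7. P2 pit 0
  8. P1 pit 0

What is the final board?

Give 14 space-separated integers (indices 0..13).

Move 1: P1 pit2 -> P1=[5,2,0,4,3,6](1) P2=[5,4,5,3,5,3](0)
Move 2: P1 pit3 -> P1=[5,2,0,0,4,7](2) P2=[6,4,5,3,5,3](0)
Move 3: P1 pit5 -> P1=[5,2,0,0,4,0](3) P2=[7,5,6,4,6,4](0)
Move 4: P2 pit1 -> P1=[5,2,0,0,4,0](3) P2=[7,0,7,5,7,5](1)
Move 5: P1 pit4 -> P1=[5,2,0,0,0,1](4) P2=[8,1,7,5,7,5](1)
Move 6: P1 pit1 -> P1=[5,0,1,0,0,1](12) P2=[8,1,0,5,7,5](1)
Move 7: P2 pit0 -> P1=[6,1,1,0,0,1](12) P2=[0,2,1,6,8,6](2)
Move 8: P1 pit0 -> P1=[0,2,2,1,1,2](13) P2=[0,2,1,6,8,6](2)

Answer: 0 2 2 1 1 2 13 0 2 1 6 8 6 2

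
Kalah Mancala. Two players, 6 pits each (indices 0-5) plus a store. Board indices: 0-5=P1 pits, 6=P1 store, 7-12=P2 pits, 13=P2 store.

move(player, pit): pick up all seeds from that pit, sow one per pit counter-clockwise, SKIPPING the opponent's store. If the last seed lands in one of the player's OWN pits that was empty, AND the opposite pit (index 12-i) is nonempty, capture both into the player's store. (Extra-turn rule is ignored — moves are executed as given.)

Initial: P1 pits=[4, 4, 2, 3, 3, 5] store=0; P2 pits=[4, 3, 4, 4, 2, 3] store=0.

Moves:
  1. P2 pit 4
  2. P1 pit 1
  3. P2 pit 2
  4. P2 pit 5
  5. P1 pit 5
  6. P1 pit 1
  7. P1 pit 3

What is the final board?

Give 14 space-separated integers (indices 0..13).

Answer: 5 0 5 0 5 1 2 6 5 1 6 2 0 3

Derivation:
Move 1: P2 pit4 -> P1=[4,4,2,3,3,5](0) P2=[4,3,4,4,0,4](1)
Move 2: P1 pit1 -> P1=[4,0,3,4,4,6](0) P2=[4,3,4,4,0,4](1)
Move 3: P2 pit2 -> P1=[4,0,3,4,4,6](0) P2=[4,3,0,5,1,5](2)
Move 4: P2 pit5 -> P1=[5,1,4,5,4,6](0) P2=[4,3,0,5,1,0](3)
Move 5: P1 pit5 -> P1=[5,1,4,5,4,0](1) P2=[5,4,1,6,2,0](3)
Move 6: P1 pit1 -> P1=[5,0,5,5,4,0](1) P2=[5,4,1,6,2,0](3)
Move 7: P1 pit3 -> P1=[5,0,5,0,5,1](2) P2=[6,5,1,6,2,0](3)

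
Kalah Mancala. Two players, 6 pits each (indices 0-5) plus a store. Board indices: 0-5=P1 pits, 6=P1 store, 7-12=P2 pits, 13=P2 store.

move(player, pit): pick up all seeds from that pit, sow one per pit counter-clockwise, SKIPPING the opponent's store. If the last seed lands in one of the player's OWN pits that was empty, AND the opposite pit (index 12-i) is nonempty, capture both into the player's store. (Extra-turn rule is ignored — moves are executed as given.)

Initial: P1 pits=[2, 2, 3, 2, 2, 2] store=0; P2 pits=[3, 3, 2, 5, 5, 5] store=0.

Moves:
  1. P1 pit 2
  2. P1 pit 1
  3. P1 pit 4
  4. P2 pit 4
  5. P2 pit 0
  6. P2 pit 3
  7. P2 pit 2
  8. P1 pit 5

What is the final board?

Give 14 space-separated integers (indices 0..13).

Move 1: P1 pit2 -> P1=[2,2,0,3,3,3](0) P2=[3,3,2,5,5,5](0)
Move 2: P1 pit1 -> P1=[2,0,1,4,3,3](0) P2=[3,3,2,5,5,5](0)
Move 3: P1 pit4 -> P1=[2,0,1,4,0,4](1) P2=[4,3,2,5,5,5](0)
Move 4: P2 pit4 -> P1=[3,1,2,4,0,4](1) P2=[4,3,2,5,0,6](1)
Move 5: P2 pit0 -> P1=[3,0,2,4,0,4](1) P2=[0,4,3,6,0,6](3)
Move 6: P2 pit3 -> P1=[4,1,3,4,0,4](1) P2=[0,4,3,0,1,7](4)
Move 7: P2 pit2 -> P1=[4,1,3,4,0,4](1) P2=[0,4,0,1,2,8](4)
Move 8: P1 pit5 -> P1=[4,1,3,4,0,0](2) P2=[1,5,1,1,2,8](4)

Answer: 4 1 3 4 0 0 2 1 5 1 1 2 8 4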